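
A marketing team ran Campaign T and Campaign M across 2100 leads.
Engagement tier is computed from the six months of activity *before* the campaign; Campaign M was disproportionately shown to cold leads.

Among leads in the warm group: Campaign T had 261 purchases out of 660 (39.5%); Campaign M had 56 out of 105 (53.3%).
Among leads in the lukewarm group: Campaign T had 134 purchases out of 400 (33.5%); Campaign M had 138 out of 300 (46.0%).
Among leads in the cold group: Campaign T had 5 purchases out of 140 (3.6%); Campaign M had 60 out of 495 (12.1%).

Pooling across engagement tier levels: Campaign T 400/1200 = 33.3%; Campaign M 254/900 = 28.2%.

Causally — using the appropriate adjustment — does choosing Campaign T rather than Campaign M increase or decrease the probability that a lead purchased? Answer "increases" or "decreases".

decreases

Since engagement tier is a pre-existing factor (not a product of the campaign) and it affects the outcome on its own, it is a confounder. The stratified rates, not the pooled rate, identify the causal effect.
Within each level — warm: 39.5% vs 53.3%; lukewarm: 33.5% vs 46.0%; cold: 3.6% vs 12.1% — Campaign M is higher every time.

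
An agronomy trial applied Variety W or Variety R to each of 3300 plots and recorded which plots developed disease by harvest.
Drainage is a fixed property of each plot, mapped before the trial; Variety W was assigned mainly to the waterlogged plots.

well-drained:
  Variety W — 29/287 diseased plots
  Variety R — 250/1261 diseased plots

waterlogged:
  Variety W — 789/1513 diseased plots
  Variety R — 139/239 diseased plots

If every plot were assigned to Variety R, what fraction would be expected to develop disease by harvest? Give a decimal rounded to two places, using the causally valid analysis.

The field drainage-specific comparison favours Variety W throughout, but the pooled figures favour Variety R. The question is whether to condition on field drainage.
Nothing the variety does changes field drainage; the imbalance is an allocation artefact. With field drainage also predicting the outcome, the pooled figure is confounded, and the within-stratum comparison is the causal one.
Standardising Variety R to the population field drainage mix: 0.469·250/1261 + 0.531·139/239 = 0.402.

0.40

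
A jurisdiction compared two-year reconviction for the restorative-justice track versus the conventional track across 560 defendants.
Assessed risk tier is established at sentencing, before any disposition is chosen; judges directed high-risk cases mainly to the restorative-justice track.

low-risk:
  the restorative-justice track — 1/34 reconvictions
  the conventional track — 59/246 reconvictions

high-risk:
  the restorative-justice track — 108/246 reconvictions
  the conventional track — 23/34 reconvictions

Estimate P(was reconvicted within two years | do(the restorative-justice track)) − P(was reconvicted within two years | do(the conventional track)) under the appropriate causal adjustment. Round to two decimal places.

Assessed risk tier satisfies the back-door criterion: it is not a descendant of the disposition, and it blocks the spurious path from disposition to outcome. Adjusting for it (i.e., using the within-assessed risk tier rates) gives the causal effect.
Adjusting over the population distribution of assessed risk tier: 0.500·(0.029−0.240) + 0.500·(0.439−0.676) = -0.224.

-0.22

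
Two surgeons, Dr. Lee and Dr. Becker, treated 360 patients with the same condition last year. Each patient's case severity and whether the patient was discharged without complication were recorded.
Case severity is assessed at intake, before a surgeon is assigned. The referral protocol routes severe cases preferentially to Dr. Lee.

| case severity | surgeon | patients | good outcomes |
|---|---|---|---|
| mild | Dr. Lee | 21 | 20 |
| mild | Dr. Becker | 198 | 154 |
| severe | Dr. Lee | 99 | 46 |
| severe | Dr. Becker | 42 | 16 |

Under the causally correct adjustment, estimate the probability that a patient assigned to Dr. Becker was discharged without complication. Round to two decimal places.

0.62

Case severity differs across surgeons for reasons unrelated to any effect of the surgeon itself, and it separately predicts the outcome — a classic confounder. We must compare within case severity levels.
Standardising Dr. Becker to the population case severity mix: 0.608·154/198 + 0.392·16/42 = 0.622.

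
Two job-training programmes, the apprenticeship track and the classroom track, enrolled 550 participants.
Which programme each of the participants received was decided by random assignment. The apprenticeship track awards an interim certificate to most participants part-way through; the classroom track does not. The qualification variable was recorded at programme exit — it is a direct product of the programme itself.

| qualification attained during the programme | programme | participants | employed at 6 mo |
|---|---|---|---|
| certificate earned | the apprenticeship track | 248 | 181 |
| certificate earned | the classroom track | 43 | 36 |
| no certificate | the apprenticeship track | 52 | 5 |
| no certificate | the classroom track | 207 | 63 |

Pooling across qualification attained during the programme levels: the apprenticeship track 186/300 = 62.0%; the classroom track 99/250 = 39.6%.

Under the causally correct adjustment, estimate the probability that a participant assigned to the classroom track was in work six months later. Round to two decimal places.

0.40

Because the programme influences qualification attained during the programme, qualification attained during the programme is a post-treatment mediator, not a confounder. Stratifying on it would bias the estimate; the causal effect is the crude pooled difference.
So P(outcome | do(the classroom track)) is just the pooled rate for the classroom track: 99/250 = 0.396.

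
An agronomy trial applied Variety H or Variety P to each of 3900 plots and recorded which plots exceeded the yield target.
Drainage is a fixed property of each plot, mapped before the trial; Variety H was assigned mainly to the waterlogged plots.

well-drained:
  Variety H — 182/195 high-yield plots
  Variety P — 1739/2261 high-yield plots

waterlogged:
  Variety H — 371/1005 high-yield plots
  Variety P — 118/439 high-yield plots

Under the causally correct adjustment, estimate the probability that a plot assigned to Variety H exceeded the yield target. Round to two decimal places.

0.72

Nothing the variety does changes field drainage; the imbalance is an allocation artefact. With field drainage also predicting the outcome, the pooled figure is confounded, and the within-stratum comparison is the causal one.
Standardising Variety H to the population field drainage mix: 0.630·182/195 + 0.370·371/1005 = 0.724.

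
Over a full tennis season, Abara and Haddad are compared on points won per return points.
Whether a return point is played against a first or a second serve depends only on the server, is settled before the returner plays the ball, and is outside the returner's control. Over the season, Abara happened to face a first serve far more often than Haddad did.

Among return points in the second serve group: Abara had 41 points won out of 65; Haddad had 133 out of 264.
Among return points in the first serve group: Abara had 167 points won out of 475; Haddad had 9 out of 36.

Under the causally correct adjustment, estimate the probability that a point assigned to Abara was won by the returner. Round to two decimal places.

0.46

Serve type differs across players for reasons unrelated to any effect of the player itself, and it separately predicts the outcome — a classic confounder. We must compare within serve type levels.
Standardising Abara to the population serve type mix: 0.392·41/65 + 0.608·167/475 = 0.461.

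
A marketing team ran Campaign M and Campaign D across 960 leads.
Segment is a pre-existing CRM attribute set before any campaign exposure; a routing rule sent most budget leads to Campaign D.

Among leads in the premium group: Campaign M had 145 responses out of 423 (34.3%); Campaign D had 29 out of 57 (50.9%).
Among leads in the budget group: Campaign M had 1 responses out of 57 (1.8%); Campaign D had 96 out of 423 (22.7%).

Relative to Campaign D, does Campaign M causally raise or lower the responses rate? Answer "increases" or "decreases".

decreases

Nothing the campaign does changes customer segment; the imbalance is an allocation artefact. With customer segment also predicting the outcome, the pooled figure is confounded, and the within-stratum comparison is the causal one.
Within each level — premium: 34.3% vs 50.9%; budget: 1.8% vs 22.7% — Campaign D is higher every time.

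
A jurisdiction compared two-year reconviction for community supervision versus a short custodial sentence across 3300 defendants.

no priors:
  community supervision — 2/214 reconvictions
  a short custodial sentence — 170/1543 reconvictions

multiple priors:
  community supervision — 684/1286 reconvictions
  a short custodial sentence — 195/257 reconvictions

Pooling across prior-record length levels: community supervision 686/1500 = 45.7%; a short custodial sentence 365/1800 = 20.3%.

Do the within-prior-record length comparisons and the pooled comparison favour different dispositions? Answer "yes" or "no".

Within each prior-record length level (no priors 0.9% vs 11.0%; multiple priors 53.2% vs 75.9%), community supervision has the lower rate every time. Pooled: 45.7% vs 20.3% — a short custodial sentence has the lower rate overall. The two comparisons disagree.

yes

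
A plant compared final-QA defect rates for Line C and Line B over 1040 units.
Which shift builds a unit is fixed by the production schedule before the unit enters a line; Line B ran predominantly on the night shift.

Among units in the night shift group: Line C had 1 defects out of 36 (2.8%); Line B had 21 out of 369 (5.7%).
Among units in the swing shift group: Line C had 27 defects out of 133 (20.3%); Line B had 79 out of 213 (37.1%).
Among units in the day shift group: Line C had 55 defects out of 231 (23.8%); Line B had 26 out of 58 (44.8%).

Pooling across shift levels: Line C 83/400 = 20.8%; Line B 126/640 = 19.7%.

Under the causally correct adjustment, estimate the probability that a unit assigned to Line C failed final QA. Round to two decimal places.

Since shift is a pre-existing factor (not a product of the line) and it affects the outcome on its own, it is a confounder. The stratified rates, not the pooled rate, identify the causal effect.
Standardising Line C to the population shift mix: 0.389·1/36 + 0.333·27/133 + 0.278·55/231 = 0.145.

0.14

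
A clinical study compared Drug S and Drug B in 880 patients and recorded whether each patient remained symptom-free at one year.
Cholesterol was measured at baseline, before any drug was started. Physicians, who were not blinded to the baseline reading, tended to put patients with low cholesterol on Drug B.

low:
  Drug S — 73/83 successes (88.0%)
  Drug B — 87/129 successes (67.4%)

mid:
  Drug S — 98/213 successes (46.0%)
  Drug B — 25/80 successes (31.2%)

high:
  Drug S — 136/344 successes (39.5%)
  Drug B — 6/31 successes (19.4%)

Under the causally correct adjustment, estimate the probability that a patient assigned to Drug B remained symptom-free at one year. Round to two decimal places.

0.35

The stratified and pooled comparisons disagree (Drug S wins within each cholesterol; Drug B wins overall), so the answer turns on the causal role of cholesterol.
Since cholesterol is a pre-existing factor (not a product of the drug) and it affects the outcome on its own, it is a confounder. The stratified rates, not the pooled rate, identify the causal effect.
Standardising Drug B to the population cholesterol mix: 0.241·87/129 + 0.333·25/80 + 0.426·6/31 = 0.349.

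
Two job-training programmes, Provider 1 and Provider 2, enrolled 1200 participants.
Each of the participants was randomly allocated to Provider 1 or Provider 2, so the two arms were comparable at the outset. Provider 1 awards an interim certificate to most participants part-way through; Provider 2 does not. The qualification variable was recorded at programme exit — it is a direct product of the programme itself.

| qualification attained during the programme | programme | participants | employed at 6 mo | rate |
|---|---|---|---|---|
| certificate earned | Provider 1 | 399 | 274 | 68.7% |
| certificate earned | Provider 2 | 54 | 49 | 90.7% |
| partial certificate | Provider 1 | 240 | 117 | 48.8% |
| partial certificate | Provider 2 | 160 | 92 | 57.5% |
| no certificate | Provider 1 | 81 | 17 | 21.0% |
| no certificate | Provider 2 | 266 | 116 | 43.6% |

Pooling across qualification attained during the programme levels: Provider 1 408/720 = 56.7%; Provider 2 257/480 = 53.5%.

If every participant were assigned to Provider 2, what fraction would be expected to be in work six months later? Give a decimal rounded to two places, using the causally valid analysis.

0.54

Stratifying would compare programmes among participants the programmes themselves sorted into qualification attained during the programme groups — a form of selection on an intermediate. The unconditioned pooled rates give the total causal effect.
So P(outcome | do(Provider 2)) is just the pooled rate for Provider 2: 257/480 = 0.535.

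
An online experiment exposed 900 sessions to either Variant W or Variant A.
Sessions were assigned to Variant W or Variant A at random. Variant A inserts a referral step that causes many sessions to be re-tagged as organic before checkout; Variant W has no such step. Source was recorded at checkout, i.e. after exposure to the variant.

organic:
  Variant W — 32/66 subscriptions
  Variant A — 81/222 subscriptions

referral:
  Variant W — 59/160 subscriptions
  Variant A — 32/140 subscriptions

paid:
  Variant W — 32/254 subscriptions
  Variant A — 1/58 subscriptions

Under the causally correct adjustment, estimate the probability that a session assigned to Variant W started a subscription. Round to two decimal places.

0.26

The stratified and pooled comparisons disagree (Variant W wins within each traffic source; Variant A wins overall), so the answer turns on the causal role of traffic source.
Traffic source here is a post-treatment variable shaped by the variant; conditioning on it would introduce bias rather than remove it. The overall comparison is the causal one.
So P(outcome | do(Variant W)) is just the pooled rate for Variant W: 123/480 = 0.256.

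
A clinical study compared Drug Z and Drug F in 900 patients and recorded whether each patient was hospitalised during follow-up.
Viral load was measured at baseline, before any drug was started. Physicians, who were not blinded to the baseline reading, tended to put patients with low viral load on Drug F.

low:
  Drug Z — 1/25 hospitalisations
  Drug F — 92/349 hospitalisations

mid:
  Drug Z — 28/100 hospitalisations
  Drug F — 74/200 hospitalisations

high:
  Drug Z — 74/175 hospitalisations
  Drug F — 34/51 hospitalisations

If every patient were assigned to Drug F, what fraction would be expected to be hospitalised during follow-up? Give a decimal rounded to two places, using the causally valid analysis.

Here viral load is a common cause — it drives both which drug a case falls under and the outcome. The crude comparison mixes populations; the stratum-specific rates are the causally relevant ones.
Standardising Drug F to the population viral load mix: 0.416·92/349 + 0.333·74/200 + 0.251·34/51 = 0.400.

0.40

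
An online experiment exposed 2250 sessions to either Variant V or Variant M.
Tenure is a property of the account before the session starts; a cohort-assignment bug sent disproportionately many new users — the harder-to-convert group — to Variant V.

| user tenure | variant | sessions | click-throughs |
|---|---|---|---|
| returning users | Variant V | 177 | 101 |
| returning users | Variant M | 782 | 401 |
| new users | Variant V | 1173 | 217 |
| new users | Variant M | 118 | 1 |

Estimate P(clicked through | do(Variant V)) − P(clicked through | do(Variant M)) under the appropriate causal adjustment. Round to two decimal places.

The user tenure-specific comparison favours Variant V throughout, but the pooled figures favour Variant M. The question is whether to condition on user tenure.
User tenure satisfies the back-door criterion: it is not a descendant of the variant, and it blocks the spurious path from variant to outcome. Adjusting for it (i.e., using the within-user tenure rates) gives the causal effect.
Adjusting over the population distribution of user tenure: 0.426·(0.571−0.513) + 0.574·(0.185−0.008) = +0.126.

+0.13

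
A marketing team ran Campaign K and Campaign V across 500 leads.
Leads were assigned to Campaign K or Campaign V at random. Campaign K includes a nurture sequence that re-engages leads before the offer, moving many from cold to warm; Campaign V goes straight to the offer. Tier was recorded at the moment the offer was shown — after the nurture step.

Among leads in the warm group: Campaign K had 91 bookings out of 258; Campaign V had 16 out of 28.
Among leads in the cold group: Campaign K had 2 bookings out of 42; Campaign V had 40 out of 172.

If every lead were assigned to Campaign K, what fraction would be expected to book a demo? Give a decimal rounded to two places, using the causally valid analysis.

0.31

The distribution of engagement tier is itself part of what the campaign does — it is an intermediate outcome. Holding it fixed would remove that part of the effect; the total effect is the pooled difference.
So P(outcome | do(Campaign K)) is just the pooled rate for Campaign K: 93/300 = 0.310.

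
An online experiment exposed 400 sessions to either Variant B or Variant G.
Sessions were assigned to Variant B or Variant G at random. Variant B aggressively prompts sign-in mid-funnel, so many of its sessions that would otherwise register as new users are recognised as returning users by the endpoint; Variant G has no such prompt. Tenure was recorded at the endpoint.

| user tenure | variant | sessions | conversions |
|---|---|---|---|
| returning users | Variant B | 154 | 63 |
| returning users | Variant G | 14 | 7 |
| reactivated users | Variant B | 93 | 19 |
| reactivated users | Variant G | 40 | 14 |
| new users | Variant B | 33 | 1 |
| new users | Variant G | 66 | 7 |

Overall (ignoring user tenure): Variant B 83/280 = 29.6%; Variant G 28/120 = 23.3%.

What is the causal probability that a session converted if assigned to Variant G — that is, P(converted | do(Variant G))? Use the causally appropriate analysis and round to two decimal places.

User tenure is downstream of the variant. One should not condition on a consequence of treatment, so the overall rates are the right comparison.
So P(outcome | do(Variant G)) is just the pooled rate for Variant G: 28/120 = 0.233.

0.23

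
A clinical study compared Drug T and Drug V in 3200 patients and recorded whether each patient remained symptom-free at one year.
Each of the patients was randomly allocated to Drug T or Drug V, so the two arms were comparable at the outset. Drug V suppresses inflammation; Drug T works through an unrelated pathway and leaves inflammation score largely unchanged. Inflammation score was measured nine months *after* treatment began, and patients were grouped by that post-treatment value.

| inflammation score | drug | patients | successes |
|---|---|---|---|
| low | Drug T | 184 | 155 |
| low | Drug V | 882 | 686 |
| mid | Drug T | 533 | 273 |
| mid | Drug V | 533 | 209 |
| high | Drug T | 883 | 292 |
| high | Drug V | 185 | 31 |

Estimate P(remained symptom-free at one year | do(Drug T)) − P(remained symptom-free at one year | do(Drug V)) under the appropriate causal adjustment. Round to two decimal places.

-0.13

Inflammation score lies on the pathway drug → inflammation score → outcome, so adjusting for it blocks the indirect effect. For the total causal effect of drug, use the unadjusted pooled rates.
The causal difference is the pooled difference: 0.450 − 0.579 = -0.129.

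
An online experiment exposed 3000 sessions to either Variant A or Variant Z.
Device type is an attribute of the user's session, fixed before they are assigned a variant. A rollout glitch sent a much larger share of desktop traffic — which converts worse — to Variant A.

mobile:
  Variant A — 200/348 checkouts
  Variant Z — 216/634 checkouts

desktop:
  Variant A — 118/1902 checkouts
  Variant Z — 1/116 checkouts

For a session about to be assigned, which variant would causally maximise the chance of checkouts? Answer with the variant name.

Variant A

Variant A is higher inside every device type stratum but Variant Z is higher in aggregate. Whether to stratify depends on how device type relates to the variant.
The imbalance in device type arose from how sessions were allocated, not from anything the variant did; and device type independently affects the outcome. The pooled gap is confounded — condition on device type.
Within each level — mobile: 57.5% vs 34.1%; desktop: 6.2% vs 0.9% — Variant A is higher every time.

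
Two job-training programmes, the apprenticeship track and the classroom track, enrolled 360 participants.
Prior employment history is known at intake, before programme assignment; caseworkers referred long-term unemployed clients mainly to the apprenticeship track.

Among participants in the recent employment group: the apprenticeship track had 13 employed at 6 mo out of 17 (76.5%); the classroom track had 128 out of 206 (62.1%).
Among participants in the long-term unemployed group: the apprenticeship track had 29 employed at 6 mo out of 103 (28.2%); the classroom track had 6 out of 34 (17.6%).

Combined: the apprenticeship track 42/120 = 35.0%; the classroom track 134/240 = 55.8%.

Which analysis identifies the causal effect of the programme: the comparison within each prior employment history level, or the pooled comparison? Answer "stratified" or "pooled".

Since prior employment history is a pre-existing factor (not a product of the programme) and it affects the outcome on its own, it is a confounder. The stratified rates, not the pooled rate, identify the causal effect.
Within each level — recent employment: 76.5% vs 62.1%; long-term unemployed: 28.2% vs 17.6% — the apprenticeship track is higher every time.

stratified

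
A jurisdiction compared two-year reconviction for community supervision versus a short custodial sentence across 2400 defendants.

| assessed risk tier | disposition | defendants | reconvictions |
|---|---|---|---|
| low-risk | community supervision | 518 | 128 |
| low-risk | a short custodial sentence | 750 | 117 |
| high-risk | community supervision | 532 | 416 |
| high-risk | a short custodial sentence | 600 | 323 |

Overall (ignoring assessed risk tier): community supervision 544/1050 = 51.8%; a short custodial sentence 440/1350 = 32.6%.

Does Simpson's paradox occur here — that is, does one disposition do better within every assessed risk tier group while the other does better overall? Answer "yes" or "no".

no

Within each assessed risk tier level (low-risk 24.7% vs 15.6%; high-risk 78.2% vs 53.8%), a short custodial sentence has the lower rate every time. Pooled: 51.8% vs 32.6% — a short custodial sentence has the lower rate overall. They agree.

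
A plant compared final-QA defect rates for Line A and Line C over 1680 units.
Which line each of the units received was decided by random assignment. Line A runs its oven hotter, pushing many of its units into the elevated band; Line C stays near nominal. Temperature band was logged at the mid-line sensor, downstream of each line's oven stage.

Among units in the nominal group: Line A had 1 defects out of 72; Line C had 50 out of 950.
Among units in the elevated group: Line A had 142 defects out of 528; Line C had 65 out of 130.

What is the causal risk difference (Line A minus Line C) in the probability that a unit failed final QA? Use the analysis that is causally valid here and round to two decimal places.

In-process temperature band lies on the pathway line → in-process temperature band → outcome, so adjusting for it blocks the indirect effect. For the total causal effect of line, use the unadjusted pooled rates.
The causal difference is the pooled difference: 0.238 − 0.106 = +0.132.

+0.13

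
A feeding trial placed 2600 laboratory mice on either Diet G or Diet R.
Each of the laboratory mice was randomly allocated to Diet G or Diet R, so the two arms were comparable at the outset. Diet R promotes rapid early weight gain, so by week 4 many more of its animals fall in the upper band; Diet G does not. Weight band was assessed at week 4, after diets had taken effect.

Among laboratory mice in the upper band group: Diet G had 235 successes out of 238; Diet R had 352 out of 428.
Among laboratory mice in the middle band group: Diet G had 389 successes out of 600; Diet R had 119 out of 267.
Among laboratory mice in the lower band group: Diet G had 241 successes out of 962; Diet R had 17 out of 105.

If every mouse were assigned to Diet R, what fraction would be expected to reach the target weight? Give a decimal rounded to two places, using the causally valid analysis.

The stratified and pooled comparisons disagree (Diet G wins within each week-4 weight band; Diet R wins overall), so the answer turns on the causal role of week-4 weight band.
Stratifying would compare diets among laboratory mice the diets themselves sorted into week-4 weight band groups — a form of selection on an intermediate. The unconditioned pooled rates give the total causal effect.
So P(outcome | do(Diet R)) is just the pooled rate for Diet R: 488/800 = 0.610.

0.61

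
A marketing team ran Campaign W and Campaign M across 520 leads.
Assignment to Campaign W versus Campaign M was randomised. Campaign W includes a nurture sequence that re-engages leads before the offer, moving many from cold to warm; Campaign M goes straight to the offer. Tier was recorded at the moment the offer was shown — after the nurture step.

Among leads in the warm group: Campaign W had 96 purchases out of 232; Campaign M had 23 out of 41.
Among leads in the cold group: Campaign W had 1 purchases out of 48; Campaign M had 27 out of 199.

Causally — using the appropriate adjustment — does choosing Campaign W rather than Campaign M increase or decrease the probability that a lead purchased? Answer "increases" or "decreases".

The engagement tier-specific comparison favours Campaign M throughout, but the pooled figures favour Campaign W. The question is whether to condition on engagement tier.
Stratifying would compare campaigns among leads the campaigns themselves sorted into engagement tier groups — a form of selection on an intermediate. The unconditioned pooled rates give the total causal effect.
Pooled: Campaign W 34.6% vs Campaign M 20.8%; Campaign W is higher overall.

increases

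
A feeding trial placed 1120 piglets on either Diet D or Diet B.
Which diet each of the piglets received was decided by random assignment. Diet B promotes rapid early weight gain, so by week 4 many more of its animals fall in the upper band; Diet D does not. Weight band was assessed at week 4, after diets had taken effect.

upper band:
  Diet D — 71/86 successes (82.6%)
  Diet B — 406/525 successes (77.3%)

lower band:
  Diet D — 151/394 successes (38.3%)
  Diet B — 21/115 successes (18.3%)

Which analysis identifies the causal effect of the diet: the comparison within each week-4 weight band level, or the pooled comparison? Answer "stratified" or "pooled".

Diet D is higher inside every week-4 weight band stratum but Diet B is higher in aggregate. Whether to stratify depends on how week-4 weight band relates to the diet.
Week-4 weight band here is a post-treatment variable shaped by the diet; conditioning on it would introduce bias rather than remove it. The overall comparison is the causal one.
Pooled: Diet D 46.2% vs Diet B 66.7%; Diet B is higher overall.

pooled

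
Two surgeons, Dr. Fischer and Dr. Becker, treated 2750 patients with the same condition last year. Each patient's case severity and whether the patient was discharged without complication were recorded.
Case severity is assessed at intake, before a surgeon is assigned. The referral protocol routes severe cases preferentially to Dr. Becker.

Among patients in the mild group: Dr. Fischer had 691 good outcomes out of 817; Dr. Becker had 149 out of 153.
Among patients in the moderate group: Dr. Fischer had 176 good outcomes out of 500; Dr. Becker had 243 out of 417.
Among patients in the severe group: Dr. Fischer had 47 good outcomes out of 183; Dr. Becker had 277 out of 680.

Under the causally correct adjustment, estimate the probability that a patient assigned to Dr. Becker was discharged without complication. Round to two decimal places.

0.67

The stratified and pooled comparisons disagree (Dr. Becker wins within each case severity; Dr. Fischer wins overall), so the answer turns on the causal role of case severity.
Since case severity is a pre-existing factor (not a product of the surgeon) and it affects the outcome on its own, it is a confounder. The stratified rates, not the pooled rate, identify the causal effect.
Standardising Dr. Becker to the population case severity mix: 0.353·149/153 + 0.333·243/417 + 0.314·277/680 = 0.666.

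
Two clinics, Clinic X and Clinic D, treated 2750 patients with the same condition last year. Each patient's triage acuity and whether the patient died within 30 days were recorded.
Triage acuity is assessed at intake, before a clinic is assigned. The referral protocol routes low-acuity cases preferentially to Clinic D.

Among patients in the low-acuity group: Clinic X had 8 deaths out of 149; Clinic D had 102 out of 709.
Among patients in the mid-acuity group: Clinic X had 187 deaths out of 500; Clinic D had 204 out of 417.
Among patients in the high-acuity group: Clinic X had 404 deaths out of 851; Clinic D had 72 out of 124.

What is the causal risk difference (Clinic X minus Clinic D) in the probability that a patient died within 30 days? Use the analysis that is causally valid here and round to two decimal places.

-0.10

The triage acuity-specific comparison favours Clinic X throughout, but the pooled figures favour Clinic D. The question is whether to condition on triage acuity.
The imbalance in triage acuity arose from how patients were allocated, not from anything the clinic did; and triage acuity independently affects the outcome. The pooled gap is confounded — condition on triage acuity.
Adjusting over the population distribution of triage acuity: 0.312·(0.054−0.144) + 0.333·(0.374−0.489) + 0.355·(0.475−0.581) = -0.104.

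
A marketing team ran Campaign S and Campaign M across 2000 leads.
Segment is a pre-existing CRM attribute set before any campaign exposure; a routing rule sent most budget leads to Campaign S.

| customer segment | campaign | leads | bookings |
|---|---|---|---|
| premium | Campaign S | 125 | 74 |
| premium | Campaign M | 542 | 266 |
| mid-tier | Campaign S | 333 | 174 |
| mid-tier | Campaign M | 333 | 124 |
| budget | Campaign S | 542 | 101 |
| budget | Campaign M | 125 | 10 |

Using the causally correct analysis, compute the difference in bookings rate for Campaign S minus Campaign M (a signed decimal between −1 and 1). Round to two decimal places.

+0.12

Here customer segment is a common cause — it drives both which campaign a case falls under and the outcome. The crude comparison mixes populations; the stratum-specific rates are the causally relevant ones.
Adjusting over the population distribution of customer segment: 0.334·(0.592−0.491) + 0.333·(0.523−0.372) + 0.334·(0.186−0.080) = +0.119.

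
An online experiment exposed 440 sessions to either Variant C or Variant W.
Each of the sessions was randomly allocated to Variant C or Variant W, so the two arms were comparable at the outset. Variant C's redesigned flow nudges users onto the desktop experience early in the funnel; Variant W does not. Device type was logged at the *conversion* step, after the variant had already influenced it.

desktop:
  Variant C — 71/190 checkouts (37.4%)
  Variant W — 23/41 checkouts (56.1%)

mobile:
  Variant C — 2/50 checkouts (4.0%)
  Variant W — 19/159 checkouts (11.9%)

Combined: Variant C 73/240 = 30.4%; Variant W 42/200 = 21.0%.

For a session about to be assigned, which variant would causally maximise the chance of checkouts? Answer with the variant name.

Because the variant influences device type, device type is a post-treatment mediator, not a confounder. Stratifying on it would bias the estimate; the causal effect is the crude pooled difference.
Pooled: Variant C 30.4% vs Variant W 21.0%; Variant C is higher overall.

Variant C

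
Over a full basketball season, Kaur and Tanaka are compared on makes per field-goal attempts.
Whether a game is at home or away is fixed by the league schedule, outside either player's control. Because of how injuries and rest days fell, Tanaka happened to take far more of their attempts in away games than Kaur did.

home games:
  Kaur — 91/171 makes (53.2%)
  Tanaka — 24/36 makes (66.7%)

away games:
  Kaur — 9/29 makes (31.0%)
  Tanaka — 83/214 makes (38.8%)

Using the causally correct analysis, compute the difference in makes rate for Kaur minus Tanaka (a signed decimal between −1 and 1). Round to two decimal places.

Within every game venue level Tanaka has the higher rate, yet pooled Kaur does — Simpson's reversal.
The imbalance in game venue arose from how field-goal attempts were allocated, not from anything the player did; and game venue independently affects the outcome. The pooled gap is confounded — condition on game venue.
Adjusting over the population distribution of game venue: 0.460·(0.532−0.667) + 0.540·(0.310−0.388) = -0.104.

-0.10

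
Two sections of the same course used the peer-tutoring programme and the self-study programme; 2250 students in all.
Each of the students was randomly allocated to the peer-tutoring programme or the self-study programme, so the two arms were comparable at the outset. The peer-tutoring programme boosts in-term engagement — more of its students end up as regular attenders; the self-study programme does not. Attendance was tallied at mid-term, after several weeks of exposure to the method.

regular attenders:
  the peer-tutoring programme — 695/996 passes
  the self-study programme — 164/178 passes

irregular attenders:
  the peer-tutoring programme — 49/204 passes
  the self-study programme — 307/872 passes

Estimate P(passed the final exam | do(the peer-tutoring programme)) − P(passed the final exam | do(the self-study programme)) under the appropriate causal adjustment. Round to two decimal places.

+0.17

The mid-term attendance-specific comparison favours the self-study programme throughout, but the pooled figures favour the peer-tutoring programme. The question is whether to condition on mid-term attendance.
The distribution of mid-term attendance is itself part of what the teaching method does — it is an intermediate outcome. Holding it fixed would remove that part of the effect; the total effect is the pooled difference.
The causal difference is the pooled difference: 0.620 − 0.449 = +0.171.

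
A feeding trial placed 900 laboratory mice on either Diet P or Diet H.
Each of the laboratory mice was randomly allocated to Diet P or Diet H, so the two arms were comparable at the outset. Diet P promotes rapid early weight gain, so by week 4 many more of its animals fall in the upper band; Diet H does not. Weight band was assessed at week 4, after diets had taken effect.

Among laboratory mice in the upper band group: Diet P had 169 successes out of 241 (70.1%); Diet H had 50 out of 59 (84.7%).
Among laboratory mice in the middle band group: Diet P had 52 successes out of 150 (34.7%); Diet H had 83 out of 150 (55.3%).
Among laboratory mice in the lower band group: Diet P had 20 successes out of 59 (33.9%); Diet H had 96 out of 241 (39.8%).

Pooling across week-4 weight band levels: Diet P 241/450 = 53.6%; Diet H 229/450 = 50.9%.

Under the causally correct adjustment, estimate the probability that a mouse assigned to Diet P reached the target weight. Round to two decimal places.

Because the diet influences week-4 weight band, week-4 weight band is a post-treatment mediator, not a confounder. Stratifying on it would bias the estimate; the causal effect is the crude pooled difference.
So P(outcome | do(Diet P)) is just the pooled rate for Diet P: 241/450 = 0.536.

0.54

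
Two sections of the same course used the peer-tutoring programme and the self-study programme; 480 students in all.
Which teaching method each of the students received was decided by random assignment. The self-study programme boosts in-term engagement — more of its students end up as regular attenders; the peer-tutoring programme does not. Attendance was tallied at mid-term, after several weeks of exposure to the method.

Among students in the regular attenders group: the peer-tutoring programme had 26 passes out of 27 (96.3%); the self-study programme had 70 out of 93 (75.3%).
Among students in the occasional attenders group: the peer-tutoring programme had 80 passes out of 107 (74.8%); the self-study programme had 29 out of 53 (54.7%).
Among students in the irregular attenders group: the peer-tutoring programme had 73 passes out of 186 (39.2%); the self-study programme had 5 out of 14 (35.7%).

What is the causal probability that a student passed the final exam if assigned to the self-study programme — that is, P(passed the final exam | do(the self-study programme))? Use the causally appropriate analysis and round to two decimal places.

Stratifying would compare teaching methods among students the teaching methods themselves sorted into mid-term attendance groups — a form of selection on an intermediate. The unconditioned pooled rates give the total causal effect.
So P(outcome | do(the self-study programme)) is just the pooled rate for the self-study programme: 104/160 = 0.650.

0.65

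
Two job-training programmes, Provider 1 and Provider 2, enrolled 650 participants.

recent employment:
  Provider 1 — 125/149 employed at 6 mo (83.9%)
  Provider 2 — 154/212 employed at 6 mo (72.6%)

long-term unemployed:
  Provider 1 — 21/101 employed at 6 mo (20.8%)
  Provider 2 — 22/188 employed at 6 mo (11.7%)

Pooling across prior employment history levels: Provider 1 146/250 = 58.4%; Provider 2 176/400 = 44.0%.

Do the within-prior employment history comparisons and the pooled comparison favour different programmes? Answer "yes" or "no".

no

Within each prior employment history level (recent employment 83.9% vs 72.6%; long-term unemployed 20.8% vs 11.7%), Provider 1 has the higher rate every time. Pooled: 58.4% vs 44.0% — Provider 1 has the higher rate overall. They agree.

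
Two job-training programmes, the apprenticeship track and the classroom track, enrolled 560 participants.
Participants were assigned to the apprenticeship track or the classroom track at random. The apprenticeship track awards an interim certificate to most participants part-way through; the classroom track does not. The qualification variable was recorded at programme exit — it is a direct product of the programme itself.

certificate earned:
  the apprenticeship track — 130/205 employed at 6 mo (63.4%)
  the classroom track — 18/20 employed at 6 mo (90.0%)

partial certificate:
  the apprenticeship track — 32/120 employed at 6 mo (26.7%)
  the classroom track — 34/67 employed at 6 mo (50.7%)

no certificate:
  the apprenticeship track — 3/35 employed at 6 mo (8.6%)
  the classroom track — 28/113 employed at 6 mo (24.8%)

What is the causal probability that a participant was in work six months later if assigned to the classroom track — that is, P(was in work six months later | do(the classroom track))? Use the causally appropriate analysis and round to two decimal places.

0.40

The distribution of qualification attained during the programme is itself part of what the programme does — it is an intermediate outcome. Holding it fixed would remove that part of the effect; the total effect is the pooled difference.
So P(outcome | do(the classroom track)) is just the pooled rate for the classroom track: 80/200 = 0.400.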